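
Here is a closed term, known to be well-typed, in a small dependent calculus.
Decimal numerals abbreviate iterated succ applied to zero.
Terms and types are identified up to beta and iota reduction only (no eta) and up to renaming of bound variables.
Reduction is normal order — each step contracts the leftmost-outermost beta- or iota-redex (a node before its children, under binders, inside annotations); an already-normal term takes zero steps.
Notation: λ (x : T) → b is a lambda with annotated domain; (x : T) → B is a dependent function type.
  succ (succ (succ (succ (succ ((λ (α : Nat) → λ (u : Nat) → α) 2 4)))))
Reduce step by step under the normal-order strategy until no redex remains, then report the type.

normal-order reduction:
  succ (succ (succ (succ (succ ((λ (α : Nat) → λ (u : Nat) → α) 2 4)))))
  ~> succ (succ (succ (succ (succ ((λ (α : Nat) → 2) 4)))))
  ~> 7
inferred type:
  Nat


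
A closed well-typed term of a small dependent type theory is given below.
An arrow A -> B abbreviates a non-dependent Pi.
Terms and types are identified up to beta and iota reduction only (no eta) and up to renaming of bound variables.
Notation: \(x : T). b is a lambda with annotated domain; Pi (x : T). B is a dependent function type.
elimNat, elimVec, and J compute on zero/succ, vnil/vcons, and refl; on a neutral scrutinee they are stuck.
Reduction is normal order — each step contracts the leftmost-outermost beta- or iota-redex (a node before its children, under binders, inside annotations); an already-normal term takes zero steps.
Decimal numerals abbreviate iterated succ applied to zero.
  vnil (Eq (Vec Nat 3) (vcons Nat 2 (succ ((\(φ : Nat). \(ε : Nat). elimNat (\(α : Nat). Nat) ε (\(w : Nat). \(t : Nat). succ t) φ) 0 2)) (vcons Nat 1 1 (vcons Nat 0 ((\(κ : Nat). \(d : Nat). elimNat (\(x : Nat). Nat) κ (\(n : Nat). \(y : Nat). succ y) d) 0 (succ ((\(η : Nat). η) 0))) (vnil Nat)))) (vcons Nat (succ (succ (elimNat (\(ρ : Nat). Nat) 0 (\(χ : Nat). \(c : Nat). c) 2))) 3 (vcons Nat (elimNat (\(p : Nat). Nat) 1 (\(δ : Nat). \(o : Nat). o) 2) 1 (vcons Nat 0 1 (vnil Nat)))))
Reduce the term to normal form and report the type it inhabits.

normal form:
  vnil (Eq (Vec Nat 3) (vcons Nat 2 3 (vcons Nat 1 1 (vcons Nat 0 1 (vnil Nat)))) (vcons Nat 2 3 (vcons Nat 1 1 (vcons Nat 0 1 (vnil Nat)))))
the term's type:
  Vec (Eq (Vec Nat 3) (vcons Nat 2 3 (vcons Nat 1 1 (vcons Nat 0 1 (vnil Nat)))) (vcons Nat 2 3 (vcons Nat 1 1 (vcons Nat 0 1 (vnil Nat))))) 0
observation: normalization takes exactly 24 steps under the normal-order strategy.


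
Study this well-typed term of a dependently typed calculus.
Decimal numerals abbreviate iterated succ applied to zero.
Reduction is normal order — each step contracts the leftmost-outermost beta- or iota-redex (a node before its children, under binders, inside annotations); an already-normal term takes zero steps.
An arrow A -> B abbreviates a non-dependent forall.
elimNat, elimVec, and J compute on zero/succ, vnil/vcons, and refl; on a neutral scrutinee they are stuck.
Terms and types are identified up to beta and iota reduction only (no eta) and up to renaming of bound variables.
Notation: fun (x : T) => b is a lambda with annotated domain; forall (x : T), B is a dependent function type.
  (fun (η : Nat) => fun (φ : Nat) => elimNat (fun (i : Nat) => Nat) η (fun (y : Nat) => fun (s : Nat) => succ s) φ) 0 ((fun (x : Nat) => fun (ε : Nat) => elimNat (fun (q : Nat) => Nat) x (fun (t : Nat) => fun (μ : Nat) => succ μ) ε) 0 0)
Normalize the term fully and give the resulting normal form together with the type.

reduced normal form:
  0
inferred type:
  Nat
observation: normalization takes exactly 6 steps under the normal-order strategy.


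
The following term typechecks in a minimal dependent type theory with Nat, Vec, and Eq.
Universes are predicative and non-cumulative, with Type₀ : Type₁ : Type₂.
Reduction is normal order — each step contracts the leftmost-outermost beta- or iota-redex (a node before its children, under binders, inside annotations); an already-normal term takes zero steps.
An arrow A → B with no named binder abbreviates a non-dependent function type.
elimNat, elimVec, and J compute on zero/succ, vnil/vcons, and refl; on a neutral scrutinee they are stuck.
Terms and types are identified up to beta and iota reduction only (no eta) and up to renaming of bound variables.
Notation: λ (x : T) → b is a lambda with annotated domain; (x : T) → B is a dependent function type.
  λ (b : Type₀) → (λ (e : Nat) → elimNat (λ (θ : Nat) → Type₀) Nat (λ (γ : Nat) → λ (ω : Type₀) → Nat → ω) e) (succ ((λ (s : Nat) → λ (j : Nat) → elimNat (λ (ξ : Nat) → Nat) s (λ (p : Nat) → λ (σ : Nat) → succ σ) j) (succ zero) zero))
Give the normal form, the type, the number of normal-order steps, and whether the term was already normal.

reduced normal form:
  λ (b : Type₀) → Nat → Nat → Nat
the term's type:
  Type₀ → Type₀
reduction steps (normal order): 11
started in normal form: no
first redex: a beta-redex


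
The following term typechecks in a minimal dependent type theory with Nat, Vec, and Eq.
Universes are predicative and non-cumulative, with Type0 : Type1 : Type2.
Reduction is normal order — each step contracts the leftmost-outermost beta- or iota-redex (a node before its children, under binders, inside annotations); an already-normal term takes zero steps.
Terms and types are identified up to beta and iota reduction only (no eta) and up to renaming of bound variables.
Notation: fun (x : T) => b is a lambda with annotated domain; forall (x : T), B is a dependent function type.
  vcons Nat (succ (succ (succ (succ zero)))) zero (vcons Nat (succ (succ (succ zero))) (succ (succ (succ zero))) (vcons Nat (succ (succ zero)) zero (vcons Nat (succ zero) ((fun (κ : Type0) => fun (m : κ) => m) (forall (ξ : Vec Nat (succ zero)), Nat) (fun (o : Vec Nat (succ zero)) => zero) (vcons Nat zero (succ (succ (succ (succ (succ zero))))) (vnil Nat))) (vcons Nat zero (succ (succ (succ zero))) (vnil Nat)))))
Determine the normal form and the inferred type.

reduced normal form:
  vcons Nat (succ (succ (succ (succ zero)))) zero (vcons Nat (succ (succ (succ zero))) (succ (succ (succ zero))) (vcons Nat (succ (succ zero)) zero (vcons Nat (succ zero) zero (vcons Nat zero (succ (succ (succ zero))) (vnil Nat)))))
type:
  Vec Nat (succ (succ (succ (succ (succ zero)))))
observation: the leftmost-outermost redex is a beta-redex, and normalization takes 3 steps.


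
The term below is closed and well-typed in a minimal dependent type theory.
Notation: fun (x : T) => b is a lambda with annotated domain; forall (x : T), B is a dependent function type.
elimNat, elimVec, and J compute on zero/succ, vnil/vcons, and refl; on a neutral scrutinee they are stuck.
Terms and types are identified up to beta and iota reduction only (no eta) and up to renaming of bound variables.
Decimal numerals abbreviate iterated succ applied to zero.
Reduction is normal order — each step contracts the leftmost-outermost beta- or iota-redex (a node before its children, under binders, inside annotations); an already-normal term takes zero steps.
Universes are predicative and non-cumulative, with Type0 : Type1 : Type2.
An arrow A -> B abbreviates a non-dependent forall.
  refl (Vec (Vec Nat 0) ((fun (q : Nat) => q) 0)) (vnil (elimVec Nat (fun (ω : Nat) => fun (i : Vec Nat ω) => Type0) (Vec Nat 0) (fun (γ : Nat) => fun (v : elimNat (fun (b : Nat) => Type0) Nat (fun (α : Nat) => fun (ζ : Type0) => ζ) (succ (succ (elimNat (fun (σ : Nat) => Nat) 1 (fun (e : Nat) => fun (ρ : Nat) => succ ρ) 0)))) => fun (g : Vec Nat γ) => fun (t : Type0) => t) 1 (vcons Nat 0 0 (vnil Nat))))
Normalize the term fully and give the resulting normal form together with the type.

reduced normal form:
  refl (Vec (Vec Nat 0) 0) (vnil (Vec Nat 0))
the term's type:
  Eq (Vec (Vec Nat 0) 0) (vnil (Vec Nat 0)) (vnil (Vec Nat 0))


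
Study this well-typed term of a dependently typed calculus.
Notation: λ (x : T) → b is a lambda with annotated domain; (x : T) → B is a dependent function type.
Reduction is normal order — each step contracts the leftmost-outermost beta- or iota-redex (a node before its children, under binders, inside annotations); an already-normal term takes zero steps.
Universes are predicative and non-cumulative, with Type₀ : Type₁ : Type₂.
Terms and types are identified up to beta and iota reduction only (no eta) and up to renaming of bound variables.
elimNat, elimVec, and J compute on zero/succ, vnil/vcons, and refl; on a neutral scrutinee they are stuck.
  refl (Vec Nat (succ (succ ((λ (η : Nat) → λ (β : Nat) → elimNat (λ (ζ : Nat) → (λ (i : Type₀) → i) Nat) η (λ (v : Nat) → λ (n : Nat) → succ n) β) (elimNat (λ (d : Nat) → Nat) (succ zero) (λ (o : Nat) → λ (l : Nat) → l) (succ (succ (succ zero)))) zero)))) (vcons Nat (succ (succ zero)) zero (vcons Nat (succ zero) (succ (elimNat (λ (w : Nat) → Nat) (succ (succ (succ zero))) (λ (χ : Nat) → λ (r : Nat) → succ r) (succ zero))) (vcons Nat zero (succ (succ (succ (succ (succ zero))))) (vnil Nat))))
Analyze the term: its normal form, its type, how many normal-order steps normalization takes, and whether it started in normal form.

reduced normal form:
  refl (Vec Nat (succ (succ (succ zero)))) (vcons Nat (succ (succ zero)) zero (vcons Nat (succ zero) (succ (succ (succ (succ (succ zero))))) (vcons Nat zero (succ (succ (succ (succ (succ zero))))) (vnil Nat))))
the term's type:
  Eq (Vec Nat (succ (succ (succ zero)))) (vcons Nat (succ (succ zero)) zero (vcons Nat (succ zero) (succ (succ (succ (succ (succ zero))))) (vcons Nat zero (succ (succ (succ (succ (succ zero))))) (vnil Nat)))) (vcons Nat (succ (succ zero)) zero (vcons Nat (succ zero) (succ (succ (succ (succ (succ zero))))) (vcons Nat zero (succ (succ (succ (succ (succ zero))))) (vnil Nat))))
reduction steps (normal order): 17
started in normal form: no
first redex: a beta-redex


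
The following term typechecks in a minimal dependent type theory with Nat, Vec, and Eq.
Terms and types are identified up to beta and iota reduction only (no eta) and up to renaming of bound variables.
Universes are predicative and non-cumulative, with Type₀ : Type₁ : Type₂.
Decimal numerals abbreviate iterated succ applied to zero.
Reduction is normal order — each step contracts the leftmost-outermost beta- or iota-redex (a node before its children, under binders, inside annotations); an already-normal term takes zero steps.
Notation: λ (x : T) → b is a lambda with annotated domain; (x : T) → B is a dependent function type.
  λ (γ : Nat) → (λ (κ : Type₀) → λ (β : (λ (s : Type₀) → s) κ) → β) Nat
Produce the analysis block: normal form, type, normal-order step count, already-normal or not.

normal form:
  λ (γ : Nat) → λ (κ : Nat) → κ
type:
  (γ : Nat) → (κ : Nat) → Nat
steps to reach normal form (normal order): 2
started in normal form: no
first redex: a beta-redex


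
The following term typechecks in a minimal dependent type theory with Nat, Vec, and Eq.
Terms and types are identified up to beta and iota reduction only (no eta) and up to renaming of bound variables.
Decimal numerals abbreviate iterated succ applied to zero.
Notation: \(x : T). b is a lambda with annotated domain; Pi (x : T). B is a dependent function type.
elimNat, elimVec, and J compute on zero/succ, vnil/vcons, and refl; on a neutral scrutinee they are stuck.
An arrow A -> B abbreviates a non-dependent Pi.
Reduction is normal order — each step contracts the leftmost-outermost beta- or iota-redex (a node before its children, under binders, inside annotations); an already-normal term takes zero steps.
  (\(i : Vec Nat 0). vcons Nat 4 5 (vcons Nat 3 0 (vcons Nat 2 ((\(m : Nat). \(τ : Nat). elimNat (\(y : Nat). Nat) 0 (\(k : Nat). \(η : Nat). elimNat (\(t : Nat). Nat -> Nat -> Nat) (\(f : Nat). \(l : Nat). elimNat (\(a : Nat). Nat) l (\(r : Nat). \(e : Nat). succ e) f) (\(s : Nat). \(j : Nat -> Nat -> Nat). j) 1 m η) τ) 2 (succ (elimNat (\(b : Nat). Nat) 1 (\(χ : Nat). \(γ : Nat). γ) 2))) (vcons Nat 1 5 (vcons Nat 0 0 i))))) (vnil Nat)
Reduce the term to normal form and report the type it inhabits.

reduced normal form:
  vcons Nat 4 5 (vcons Nat 3 0 (vcons Nat 2 4 (vcons Nat 1 5 (vcons Nat 0 0 (vnil Nat)))))
the term's type:
  Vec Nat 5
observation: 43 normal-order steps separate the term from its normal form.


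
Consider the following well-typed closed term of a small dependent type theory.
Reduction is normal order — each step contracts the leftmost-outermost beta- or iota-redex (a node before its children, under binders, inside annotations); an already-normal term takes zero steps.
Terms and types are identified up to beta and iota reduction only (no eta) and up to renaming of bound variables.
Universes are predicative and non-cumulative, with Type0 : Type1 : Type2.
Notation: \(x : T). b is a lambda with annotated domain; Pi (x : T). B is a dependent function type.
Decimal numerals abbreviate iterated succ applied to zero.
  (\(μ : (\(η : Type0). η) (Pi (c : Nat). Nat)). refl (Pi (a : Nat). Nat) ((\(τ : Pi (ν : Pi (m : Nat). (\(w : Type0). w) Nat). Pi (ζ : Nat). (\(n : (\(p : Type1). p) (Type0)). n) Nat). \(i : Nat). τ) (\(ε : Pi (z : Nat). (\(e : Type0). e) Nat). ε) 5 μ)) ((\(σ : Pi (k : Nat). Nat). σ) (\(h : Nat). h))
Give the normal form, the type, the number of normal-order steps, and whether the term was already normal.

resulting normal form:
  refl (Pi (μ : Nat). Nat) (\(η : Nat). η)
the term's type:
  Eq (Pi (μ : Nat). Nat) (\(η : Nat). η) (\(c : Nat). c)
reduction steps (normal order): 5
term was already normal: no
first redex: a beta-redex


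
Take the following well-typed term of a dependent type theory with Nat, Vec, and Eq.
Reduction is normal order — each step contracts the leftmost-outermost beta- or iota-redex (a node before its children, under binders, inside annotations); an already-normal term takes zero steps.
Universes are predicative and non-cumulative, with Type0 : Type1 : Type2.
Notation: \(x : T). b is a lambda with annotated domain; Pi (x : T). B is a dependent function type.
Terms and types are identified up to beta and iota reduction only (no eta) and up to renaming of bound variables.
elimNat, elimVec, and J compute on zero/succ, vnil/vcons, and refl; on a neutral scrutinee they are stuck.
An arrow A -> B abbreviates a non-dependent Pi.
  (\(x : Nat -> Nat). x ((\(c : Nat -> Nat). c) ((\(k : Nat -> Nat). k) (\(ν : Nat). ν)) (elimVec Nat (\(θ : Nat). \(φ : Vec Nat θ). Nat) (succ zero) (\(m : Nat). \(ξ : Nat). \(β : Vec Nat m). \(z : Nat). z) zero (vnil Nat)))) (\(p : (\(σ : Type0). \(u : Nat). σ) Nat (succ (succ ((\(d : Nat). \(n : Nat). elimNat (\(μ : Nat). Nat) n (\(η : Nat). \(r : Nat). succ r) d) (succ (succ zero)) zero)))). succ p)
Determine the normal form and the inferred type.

normal form:
  succ (succ zero)
the term's type:
  Nat
observation: the first redex contracted is a beta-redex; the normal form is reached in 6 normal-order steps.


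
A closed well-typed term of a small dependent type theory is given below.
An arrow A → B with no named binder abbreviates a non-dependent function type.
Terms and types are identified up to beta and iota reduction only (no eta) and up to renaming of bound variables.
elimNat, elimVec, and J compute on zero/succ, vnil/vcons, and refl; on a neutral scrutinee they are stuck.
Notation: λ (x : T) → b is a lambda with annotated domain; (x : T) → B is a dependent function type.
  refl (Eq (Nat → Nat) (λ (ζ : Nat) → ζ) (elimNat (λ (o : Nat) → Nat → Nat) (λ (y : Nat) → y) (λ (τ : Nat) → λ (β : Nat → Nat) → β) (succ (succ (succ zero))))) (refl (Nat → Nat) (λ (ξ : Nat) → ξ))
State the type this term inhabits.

inferred type:
  Eq (Eq (Nat → Nat) (λ (ζ : Nat) → ζ) (λ (o : Nat) → o)) (refl (Nat → Nat) (λ (y : Nat) → y)) (refl (Nat → Nat) (λ (τ : Nat) → τ))


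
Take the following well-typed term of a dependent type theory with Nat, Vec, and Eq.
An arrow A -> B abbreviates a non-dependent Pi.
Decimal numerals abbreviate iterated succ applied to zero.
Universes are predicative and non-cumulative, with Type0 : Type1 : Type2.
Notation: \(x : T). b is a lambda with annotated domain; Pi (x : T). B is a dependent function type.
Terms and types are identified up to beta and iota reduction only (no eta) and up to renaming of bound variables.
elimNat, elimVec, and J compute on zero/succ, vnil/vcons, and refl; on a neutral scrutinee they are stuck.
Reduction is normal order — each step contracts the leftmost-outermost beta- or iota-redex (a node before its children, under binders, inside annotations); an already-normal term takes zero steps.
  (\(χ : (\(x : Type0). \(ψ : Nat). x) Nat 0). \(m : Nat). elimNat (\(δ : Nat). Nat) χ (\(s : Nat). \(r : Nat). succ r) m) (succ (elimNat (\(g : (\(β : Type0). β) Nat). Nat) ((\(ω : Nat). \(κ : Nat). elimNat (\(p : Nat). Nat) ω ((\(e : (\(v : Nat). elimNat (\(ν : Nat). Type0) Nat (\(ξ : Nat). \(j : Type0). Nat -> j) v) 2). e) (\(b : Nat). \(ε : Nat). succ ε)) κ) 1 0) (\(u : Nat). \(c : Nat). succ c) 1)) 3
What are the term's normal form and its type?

resulting normal form:
  6
inferred type:
  Nat


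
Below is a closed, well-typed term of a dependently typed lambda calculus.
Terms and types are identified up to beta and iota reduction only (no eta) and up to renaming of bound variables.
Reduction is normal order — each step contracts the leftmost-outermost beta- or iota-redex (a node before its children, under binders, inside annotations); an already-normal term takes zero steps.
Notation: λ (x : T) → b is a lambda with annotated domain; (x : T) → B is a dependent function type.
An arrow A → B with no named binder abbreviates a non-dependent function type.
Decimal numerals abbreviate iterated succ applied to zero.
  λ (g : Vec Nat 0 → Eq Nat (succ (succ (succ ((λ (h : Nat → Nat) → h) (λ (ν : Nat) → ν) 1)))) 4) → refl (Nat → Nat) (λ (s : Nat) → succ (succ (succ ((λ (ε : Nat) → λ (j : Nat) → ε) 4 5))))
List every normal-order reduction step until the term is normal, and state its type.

normal-order reduction:
  λ (g : Vec Nat 0 → Eq Nat (succ (succ (succ ((λ (h : Nat → Nat) → h) (λ (ν : Nat) → ν) 1)))) 4) → refl (Nat → Nat) (λ (s : Nat) → succ (succ (succ ((λ (ε : Nat) → λ (j : Nat) → ε) 4 5))))
  ~> λ (g : Vec Nat 0 → Eq Nat (succ (succ (succ ((λ (h : Nat) → h) 1)))) 4) → refl (Nat → Nat) (λ (ν : Nat) → succ (succ (succ ((λ (s : Nat) → λ (ε : Nat) → s) 4 5))))
  ~> λ (g : Vec Nat 0 → Eq Nat 4 4) → refl (Nat → Nat) (λ (h : Nat) → succ (succ (succ ((λ (ν : Nat) → λ (s : Nat) → ν) 4 5))))
  ~> λ (g : Vec Nat 0 → Eq Nat 4 4) → refl (Nat → Nat) (λ (h : Nat) → succ (succ (succ ((λ (ν : Nat) → 4) 5))))
  ~> λ (g : Vec Nat 0 → Eq Nat 4 4) → refl (Nat → Nat) (λ (h : Nat) → 7)
the term's type:
  (Vec Nat 0 → Eq Nat 4 4) → Eq (Nat → Nat) (λ (g : Nat) → 7) (λ (h : Nat) → 7)


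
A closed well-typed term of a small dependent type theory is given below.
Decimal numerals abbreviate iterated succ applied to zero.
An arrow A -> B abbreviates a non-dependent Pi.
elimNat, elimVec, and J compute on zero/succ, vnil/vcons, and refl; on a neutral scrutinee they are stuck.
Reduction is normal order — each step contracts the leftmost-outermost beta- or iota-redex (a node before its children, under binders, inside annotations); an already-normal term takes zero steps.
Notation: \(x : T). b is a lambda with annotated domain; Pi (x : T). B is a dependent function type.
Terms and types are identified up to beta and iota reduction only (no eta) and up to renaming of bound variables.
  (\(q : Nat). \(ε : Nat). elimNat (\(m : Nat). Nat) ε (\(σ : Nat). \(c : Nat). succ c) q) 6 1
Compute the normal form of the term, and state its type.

resulting normal form:
  7
inferred type:
  Nat
observation: contracting a beta-redex first, the term normalizes in 21 steps.


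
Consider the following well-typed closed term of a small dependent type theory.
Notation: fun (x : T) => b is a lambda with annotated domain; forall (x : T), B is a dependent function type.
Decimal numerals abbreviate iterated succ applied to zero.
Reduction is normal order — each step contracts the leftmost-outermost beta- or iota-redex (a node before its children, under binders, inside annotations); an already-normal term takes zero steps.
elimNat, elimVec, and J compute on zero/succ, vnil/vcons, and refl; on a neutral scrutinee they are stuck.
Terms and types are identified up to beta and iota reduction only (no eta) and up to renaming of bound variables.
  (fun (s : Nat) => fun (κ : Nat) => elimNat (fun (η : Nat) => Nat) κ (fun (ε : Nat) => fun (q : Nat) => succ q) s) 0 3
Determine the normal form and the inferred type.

resulting normal form:
  3
the term's type:
  Nat


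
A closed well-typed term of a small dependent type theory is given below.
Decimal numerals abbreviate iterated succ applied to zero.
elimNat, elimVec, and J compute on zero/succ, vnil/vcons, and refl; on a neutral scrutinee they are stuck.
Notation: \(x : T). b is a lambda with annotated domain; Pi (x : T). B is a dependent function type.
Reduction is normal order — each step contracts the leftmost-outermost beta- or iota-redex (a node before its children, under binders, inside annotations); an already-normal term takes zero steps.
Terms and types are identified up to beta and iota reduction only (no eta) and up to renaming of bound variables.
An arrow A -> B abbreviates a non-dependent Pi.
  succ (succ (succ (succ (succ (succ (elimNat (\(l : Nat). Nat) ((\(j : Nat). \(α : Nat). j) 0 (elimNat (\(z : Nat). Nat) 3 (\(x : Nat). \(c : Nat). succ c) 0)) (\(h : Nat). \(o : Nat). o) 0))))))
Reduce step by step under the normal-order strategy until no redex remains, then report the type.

normal-order reduction sequence:
  succ (succ (succ (succ (succ (succ (elimNat (\(l : Nat). Nat) ((\(j : Nat). \(α : Nat). j) 0 (elimNat (\(z : Nat). Nat) 3 (\(x : Nat). \(c : Nat). succ c) 0)) (\(h : Nat). \(o : Nat). o) 0))))))
  ~> succ (succ (succ (succ (succ (succ ((\(l : Nat). \(j : Nat). l) 0 (elimNat (\(α : Nat). Nat) 3 (\(z : Nat). \(x : Nat). succ x) 0)))))))
  ~> succ (succ (succ (succ (succ (succ ((\(l : Nat). 0) (elimNat (\(j : Nat). Nat) 3 (\(α : Nat). \(z : Nat). succ z) 0)))))))
  ~> 6
type:
  Nat


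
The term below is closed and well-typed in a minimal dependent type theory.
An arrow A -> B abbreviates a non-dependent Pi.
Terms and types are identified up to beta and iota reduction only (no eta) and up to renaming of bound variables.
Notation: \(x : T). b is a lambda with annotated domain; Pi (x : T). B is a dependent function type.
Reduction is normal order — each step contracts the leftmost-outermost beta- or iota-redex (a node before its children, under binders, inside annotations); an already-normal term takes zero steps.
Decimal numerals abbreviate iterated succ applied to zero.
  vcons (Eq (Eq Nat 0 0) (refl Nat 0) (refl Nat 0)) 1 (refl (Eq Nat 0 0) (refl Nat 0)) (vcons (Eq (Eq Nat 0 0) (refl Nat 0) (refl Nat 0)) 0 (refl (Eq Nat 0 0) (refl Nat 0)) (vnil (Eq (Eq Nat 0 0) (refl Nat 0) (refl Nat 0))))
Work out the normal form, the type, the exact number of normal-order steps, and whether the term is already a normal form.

resulting normal form:
  vcons (Eq (Eq Nat 0 0) (refl Nat 0) (refl Nat 0)) 1 (refl (Eq Nat 0 0) (refl Nat 0)) (vcons (Eq (Eq Nat 0 0) (refl Nat 0) (refl Nat 0)) 0 (refl (Eq Nat 0 0) (refl Nat 0)) (vnil (Eq (Eq Nat 0 0) (refl Nat 0) (refl Nat 0))))
inferred type:
  Vec (Eq (Eq Nat 0 0) (refl Nat 0) (refl Nat 0)) 2
normal-order step count: 0
term was already normal: yes


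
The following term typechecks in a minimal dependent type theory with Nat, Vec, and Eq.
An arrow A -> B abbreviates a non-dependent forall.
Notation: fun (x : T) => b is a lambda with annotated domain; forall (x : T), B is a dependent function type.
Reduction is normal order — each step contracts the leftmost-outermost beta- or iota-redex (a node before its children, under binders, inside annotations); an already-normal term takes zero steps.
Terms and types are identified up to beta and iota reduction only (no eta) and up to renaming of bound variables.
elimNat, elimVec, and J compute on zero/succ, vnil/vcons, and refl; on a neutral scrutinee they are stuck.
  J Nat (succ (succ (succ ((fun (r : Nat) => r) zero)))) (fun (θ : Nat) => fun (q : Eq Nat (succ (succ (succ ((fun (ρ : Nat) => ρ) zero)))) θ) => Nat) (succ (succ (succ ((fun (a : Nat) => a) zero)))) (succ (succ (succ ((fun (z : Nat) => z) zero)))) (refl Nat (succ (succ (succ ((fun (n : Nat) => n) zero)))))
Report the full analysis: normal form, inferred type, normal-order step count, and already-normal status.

normal form:
  succ (succ (succ zero))
inferred type:
  Nat
reduction steps (normal order): 2
started in normal form: no
first contracted redex: a J iota-redex


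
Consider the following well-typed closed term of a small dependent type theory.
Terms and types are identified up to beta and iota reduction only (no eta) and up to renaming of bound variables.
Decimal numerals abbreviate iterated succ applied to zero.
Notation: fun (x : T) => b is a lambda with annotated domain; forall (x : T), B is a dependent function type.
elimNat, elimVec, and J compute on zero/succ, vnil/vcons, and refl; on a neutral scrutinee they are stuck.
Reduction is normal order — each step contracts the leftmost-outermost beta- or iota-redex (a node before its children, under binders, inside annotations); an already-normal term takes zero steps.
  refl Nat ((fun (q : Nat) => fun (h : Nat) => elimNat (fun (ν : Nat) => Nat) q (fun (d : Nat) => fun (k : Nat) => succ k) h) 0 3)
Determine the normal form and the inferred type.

resulting normal form:
  refl Nat 3
type:
  Eq Nat 3 3


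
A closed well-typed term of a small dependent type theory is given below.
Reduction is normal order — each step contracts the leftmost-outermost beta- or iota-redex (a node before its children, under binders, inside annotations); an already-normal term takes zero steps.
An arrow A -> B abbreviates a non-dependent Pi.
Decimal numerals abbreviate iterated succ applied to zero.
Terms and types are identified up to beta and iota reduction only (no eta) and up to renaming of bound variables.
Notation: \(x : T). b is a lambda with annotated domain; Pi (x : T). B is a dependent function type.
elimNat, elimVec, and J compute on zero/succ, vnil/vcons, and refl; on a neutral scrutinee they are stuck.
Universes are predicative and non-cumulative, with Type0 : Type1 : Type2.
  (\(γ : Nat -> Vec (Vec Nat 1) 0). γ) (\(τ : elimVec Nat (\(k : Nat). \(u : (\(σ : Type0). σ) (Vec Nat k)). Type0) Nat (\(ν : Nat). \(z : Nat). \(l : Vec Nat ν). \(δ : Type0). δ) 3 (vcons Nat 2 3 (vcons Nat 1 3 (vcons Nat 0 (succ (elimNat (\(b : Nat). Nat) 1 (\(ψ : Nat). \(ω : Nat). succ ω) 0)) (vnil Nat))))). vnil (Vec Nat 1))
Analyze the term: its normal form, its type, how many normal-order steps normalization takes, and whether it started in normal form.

resulting normal form:
  \(γ : Nat). vnil (Vec Nat 1)
inferred type:
  Nat -> Vec (Vec Nat 1) 0
reduction steps (normal order): 17
started in normal form: no
first contracted redex: a beta-redex


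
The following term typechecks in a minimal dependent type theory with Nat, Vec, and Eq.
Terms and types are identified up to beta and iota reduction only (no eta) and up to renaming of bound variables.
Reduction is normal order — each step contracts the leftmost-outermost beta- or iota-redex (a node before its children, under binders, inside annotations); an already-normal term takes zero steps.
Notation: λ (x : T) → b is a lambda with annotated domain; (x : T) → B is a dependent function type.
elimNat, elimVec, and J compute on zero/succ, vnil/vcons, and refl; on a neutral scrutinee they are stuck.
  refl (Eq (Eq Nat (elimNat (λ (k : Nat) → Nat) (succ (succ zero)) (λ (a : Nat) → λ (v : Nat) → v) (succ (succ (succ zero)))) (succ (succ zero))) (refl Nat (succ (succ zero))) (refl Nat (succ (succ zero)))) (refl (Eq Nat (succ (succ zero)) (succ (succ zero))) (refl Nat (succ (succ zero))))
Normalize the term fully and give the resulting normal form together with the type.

reduced normal form:
  refl (Eq (Eq Nat (succ (succ zero)) (succ (succ zero))) (refl Nat (succ (succ zero))) (refl Nat (succ (succ zero)))) (refl (Eq Nat (succ (succ zero)) (succ (succ zero))) (refl Nat (succ (succ zero))))
inferred type:
  Eq (Eq (Eq Nat (succ (succ zero)) (succ (succ zero))) (refl Nat (succ (succ zero))) (refl Nat (succ (succ zero)))) (refl (Eq Nat (succ (succ zero)) (succ (succ zero))) (refl Nat (succ (succ zero)))) (refl (Eq Nat (succ (succ zero)) (succ (succ zero))) (refl Nat (succ (succ zero))))


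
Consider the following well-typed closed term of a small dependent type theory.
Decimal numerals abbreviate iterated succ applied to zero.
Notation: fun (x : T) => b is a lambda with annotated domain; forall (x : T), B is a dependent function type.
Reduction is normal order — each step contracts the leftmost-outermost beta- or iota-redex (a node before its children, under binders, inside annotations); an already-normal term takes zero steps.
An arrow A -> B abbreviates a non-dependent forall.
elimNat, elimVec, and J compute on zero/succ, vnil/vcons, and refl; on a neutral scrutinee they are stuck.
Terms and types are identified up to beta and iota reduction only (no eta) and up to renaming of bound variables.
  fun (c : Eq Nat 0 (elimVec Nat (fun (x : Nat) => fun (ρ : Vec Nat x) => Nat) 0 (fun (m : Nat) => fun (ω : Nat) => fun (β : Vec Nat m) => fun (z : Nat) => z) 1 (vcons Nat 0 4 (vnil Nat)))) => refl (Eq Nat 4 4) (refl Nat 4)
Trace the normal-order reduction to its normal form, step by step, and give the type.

normal-order reduction sequence:
  fun (c : Eq Nat 0 (elimVec Nat (fun (x : Nat) => fun (ρ : Vec Nat x) => Nat) 0 (fun (m : Nat) => fun (ω : Nat) => fun (β : Vec Nat m) => fun (z : Nat) => z) 1 (vcons Nat 0 4 (vnil Nat)))) => refl (Eq Nat 4 4) (refl Nat 4)
  ~> fun (c : Eq Nat 0 ((fun (x : Nat) => fun (ρ : Nat) => fun (m : Vec Nat x) => fun (ω : Nat) => ω) 0 4 (vnil Nat) (elimVec Nat (fun (β : Nat) => fun (z : Vec Nat β) => Nat) 0 (fun (γ : Nat) => fun (h : Nat) => fun (η : Vec Nat γ) => fun (ξ : Nat) => ξ) 0 (vnil Nat)))) => refl (Eq Nat 4 4) (refl Nat 4)
  ~> fun (c : Eq Nat 0 ((fun (x : Nat) => fun (ρ : Vec Nat 0) => fun (m : Nat) => m) 4 (vnil Nat) (elimVec Nat (fun (ω : Nat) => fun (β : Vec Nat ω) => Nat) 0 (fun (z : Nat) => fun (γ : Nat) => fun (h : Vec Nat z) => fun (η : Nat) => η) 0 (vnil Nat)))) => refl (Eq Nat 4 4) (refl Nat 4)
  ~> fun (c : Eq Nat 0 ((fun (x : Vec Nat 0) => fun (ρ : Nat) => ρ) (vnil Nat) (elimVec Nat (fun (m : Nat) => fun (ω : Vec Nat m) => Nat) 0 (fun (β : Nat) => fun (z : Nat) => fun (γ : Vec Nat β) => fun (h : Nat) => h) 0 (vnil Nat)))) => refl (Eq Nat 4 4) (refl Nat 4)
  ~> fun (c : Eq Nat 0 ((fun (x : Nat) => x) (elimVec Nat (fun (ρ : Nat) => fun (m : Vec Nat ρ) => Nat) 0 (fun (ω : Nat) => fun (β : Nat) => fun (z : Vec Nat ω) => fun (γ : Nat) => γ) 0 (vnil Nat)))) => refl (Eq Nat 4 4) (refl Nat 4)
  ~> fun (c : Eq Nat 0 (elimVec Nat (fun (x : Nat) => fun (ρ : Vec Nat x) => Nat) 0 (fun (m : Nat) => fun (ω : Nat) => fun (β : Vec Nat m) => fun (z : Nat) => z) 0 (vnil Nat))) => refl (Eq Nat 4 4) (refl Nat 4)
  ~> fun (c : Eq Nat 0 0) => refl (Eq Nat 4 4) (refl Nat 4)
the term's type:
  Eq Nat 0 0 -> Eq (Eq Nat 4 4) (refl Nat 4) (refl Nat 4)


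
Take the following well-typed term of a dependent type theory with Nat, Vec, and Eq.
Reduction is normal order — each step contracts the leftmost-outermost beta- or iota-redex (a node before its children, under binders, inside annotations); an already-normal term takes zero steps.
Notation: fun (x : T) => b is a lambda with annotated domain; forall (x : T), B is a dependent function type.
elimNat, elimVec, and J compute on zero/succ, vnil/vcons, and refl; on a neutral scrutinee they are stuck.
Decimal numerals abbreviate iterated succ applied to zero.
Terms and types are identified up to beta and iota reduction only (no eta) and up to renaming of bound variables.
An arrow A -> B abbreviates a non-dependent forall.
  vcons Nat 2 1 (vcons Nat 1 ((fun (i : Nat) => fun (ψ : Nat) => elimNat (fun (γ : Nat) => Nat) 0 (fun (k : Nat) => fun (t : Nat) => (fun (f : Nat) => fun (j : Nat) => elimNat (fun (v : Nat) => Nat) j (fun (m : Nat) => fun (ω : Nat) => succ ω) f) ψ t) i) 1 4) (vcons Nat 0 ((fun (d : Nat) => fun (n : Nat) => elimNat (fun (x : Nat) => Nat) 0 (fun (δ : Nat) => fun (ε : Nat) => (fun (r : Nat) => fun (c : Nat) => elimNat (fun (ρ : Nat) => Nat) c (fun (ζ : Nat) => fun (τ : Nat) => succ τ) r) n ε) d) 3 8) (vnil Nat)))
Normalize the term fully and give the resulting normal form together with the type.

normal form:
  vcons Nat 2 1 (vcons Nat 1 4 (vcons Nat 0 24 (vnil Nat)))
the term's type:
  Vec Nat 3
observation: normalization takes exactly 114 steps under the normal-order strategy.


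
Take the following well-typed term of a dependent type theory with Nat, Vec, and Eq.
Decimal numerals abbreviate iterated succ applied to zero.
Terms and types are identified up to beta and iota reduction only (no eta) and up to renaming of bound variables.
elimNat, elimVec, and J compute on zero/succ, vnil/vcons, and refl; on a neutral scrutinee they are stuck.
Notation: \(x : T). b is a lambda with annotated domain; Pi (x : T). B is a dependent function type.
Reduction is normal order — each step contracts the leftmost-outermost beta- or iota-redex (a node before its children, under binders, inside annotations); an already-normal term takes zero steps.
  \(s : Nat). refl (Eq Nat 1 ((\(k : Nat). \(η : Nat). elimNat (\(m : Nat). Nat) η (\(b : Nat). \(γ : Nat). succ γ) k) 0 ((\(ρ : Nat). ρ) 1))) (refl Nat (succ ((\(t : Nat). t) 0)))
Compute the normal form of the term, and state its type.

reduced normal form:
  \(s : Nat). refl (Eq Nat 1 1) (refl Nat 1)
the term's type:
  Pi (s : Nat). Eq (Eq Nat 1 1) (refl Nat 1) (refl Nat 1)


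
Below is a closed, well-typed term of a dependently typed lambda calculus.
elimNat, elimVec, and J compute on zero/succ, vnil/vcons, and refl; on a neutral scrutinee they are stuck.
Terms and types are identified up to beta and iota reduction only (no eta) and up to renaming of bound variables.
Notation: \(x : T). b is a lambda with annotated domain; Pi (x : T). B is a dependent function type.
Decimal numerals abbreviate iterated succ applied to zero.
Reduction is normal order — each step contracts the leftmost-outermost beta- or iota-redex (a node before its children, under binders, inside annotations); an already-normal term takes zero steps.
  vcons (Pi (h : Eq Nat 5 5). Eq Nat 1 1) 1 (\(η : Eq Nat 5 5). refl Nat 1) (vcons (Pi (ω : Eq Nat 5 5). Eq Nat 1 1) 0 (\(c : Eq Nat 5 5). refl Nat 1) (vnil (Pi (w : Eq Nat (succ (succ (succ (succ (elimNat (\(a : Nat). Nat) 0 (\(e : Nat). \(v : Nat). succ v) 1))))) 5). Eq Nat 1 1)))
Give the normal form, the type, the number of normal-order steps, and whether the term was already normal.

reduced normal form:
  vcons (Pi (h : Eq Nat 5 5). Eq Nat 1 1) 1 (\(η : Eq Nat 5 5). refl Nat 1) (vcons (Pi (ω : Eq Nat 5 5). Eq Nat 1 1) 0 (\(c : Eq Nat 5 5). refl Nat 1) (vnil (Pi (w : Eq Nat 5 5). Eq Nat 1 1)))
inferred type:
  Vec (Pi (h : Eq Nat 5 5). Eq Nat 1 1) 2
reduction steps (normal order): 4
term was already normal: no
first contracted redex: an elimNat iota-redex


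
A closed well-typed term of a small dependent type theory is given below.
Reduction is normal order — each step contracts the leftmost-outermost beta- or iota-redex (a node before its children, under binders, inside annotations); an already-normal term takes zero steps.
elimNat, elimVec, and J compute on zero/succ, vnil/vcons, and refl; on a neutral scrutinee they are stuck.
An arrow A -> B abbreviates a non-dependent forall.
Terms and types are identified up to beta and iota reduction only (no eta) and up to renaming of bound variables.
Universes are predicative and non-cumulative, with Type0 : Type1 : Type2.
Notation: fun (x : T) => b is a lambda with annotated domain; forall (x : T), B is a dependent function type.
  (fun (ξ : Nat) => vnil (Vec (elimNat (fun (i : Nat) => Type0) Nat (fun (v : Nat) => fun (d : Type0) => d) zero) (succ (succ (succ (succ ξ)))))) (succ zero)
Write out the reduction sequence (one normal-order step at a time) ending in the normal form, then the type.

normal-order reduction sequence:
  (fun (ξ : Nat) => vnil (Vec (elimNat (fun (i : Nat) => Type0) Nat (fun (v : Nat) => fun (d : Type0) => d) zero) (succ (succ (succ (succ ξ)))))) (succ zero)
  ~> vnil (Vec (elimNat (fun (ξ : Nat) => Type0) Nat (fun (i : Nat) => fun (v : Type0) => v) zero) (succ (succ (succ (succ (succ zero))))))
  ~> vnil (Vec Nat (succ (succ (succ (succ (succ zero))))))
type:
  Vec (Vec Nat (succ (succ (succ (succ (succ zero)))))) zero


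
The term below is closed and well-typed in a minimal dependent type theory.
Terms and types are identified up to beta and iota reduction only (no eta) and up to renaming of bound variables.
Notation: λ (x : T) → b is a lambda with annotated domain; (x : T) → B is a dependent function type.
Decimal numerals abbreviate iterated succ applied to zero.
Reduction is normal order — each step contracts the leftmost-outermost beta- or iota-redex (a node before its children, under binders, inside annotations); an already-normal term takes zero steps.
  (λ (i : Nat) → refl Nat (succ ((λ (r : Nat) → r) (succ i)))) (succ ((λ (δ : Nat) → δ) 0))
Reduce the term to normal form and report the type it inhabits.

normal form:
  refl Nat 3
the term's type:
  Eq Nat 3 3
observation: the first redex contracted is a beta-redex; the normal form is reached in 3 normal-order steps.


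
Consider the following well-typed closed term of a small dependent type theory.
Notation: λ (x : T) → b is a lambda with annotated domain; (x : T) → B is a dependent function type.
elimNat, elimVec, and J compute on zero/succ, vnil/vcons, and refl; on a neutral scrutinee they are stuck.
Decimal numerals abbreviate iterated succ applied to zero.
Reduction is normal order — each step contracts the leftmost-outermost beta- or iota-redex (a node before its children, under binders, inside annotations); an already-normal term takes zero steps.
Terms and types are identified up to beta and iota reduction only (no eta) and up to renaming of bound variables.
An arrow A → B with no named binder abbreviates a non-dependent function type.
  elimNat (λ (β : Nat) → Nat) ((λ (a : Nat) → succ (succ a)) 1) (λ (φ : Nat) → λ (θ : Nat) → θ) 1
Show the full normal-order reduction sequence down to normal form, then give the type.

normal-order reduction:
  elimNat (λ (β : Nat) → Nat) ((λ (a : Nat) → succ (succ a)) 1) (λ (φ : Nat) → λ (θ : Nat) → θ) 1
  ~> (λ (β : Nat) → λ (a : Nat) → a) 0 (elimNat (λ (φ : Nat) → Nat) ((λ (θ : Nat) → succ (succ θ)) 1) (λ (ψ : Nat) → λ (y : Nat) → y) 0)
  ~> (λ (β : Nat) → β) (elimNat (λ (a : Nat) → Nat) ((λ (φ : Nat) → succ (succ φ)) 1) (λ (θ : Nat) → λ (ψ : Nat) → ψ) 0)
  ~> elimNat (λ (β : Nat) → Nat) ((λ (a : Nat) → succ (succ a)) 1) (λ (φ : Nat) → λ (θ : Nat) → θ) 0
  ~> (λ (β : Nat) → succ (succ β)) 1
  ~> 3
inferred type:
  Nat


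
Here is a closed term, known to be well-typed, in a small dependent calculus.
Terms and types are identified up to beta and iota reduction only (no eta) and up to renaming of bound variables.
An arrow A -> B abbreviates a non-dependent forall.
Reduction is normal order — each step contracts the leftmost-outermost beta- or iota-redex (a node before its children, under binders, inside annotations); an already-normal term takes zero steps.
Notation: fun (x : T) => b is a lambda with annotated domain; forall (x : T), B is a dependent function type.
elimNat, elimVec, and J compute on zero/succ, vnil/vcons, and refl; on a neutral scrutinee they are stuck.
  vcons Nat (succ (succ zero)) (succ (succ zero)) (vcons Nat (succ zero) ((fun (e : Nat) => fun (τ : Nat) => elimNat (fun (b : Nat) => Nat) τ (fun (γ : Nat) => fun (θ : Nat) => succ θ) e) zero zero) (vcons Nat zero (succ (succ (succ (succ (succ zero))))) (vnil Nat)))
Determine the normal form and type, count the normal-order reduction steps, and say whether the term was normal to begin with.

reduced normal form:
  vcons Nat (succ (succ zero)) (succ (succ zero)) (vcons Nat (succ zero) zero (vcons Nat zero (succ (succ (succ (succ (succ zero))))) (vnil Nat)))
inferred type:
  Vec Nat (succ (succ (succ zero)))
normal-order step count: 3
started in normal form: no
first contracted redex: a beta-redex
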